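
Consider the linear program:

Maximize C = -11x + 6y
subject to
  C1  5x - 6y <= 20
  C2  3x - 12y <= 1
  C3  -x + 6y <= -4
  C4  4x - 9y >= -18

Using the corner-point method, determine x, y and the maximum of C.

Feasible corners and C = -11x + 6y:
  (-7, -11/6) → C = 66
  (-75/7, -58/21) → C = 709/7
  (-48/5, -34/15) → C = 92

The optimum lies where 3x - 12y = 1 and 4x - 9y = -18.
Solving simultaneously gives x = -75/7, y = -58/21.

x = -75/7, y = -58/21, maximum C = 709/7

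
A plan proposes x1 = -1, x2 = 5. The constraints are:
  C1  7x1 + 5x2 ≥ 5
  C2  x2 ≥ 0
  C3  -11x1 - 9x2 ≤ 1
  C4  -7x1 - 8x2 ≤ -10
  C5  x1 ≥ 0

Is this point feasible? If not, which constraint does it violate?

Constraint C5: x1 = -1, which is not ≥ 0. All other constraints are satisfied.

not feasible — violates C5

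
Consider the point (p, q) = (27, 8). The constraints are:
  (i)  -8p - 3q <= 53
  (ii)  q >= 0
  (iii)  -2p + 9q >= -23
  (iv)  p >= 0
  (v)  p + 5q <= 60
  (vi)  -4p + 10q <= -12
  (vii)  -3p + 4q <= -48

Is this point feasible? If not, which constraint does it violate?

not feasible — violates (v)

Constraint (v): p + 5q = 67, which is not ≤ 60. All other constraints are satisfied.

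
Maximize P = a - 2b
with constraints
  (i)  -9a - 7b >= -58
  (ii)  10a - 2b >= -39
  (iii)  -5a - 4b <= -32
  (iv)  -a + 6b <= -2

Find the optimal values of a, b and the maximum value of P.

a = 8, b = -2, maximum P = 12

At the optimal vertex, -9a - 7b = -58 and -5a - 4b = -32.
Solving simultaneously gives a = 8, b = -2.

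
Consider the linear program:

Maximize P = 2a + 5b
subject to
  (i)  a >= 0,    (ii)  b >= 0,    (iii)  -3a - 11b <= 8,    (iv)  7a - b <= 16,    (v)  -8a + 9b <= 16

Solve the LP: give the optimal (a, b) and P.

Corner points and P = 2a + 5b:
  (0, 0) → P = 0
  (0, 16/9) → P = 80/9
  (16/7, 0) → P = 32/7
  (32/11, 48/11) → P = 304/11

At the optimal vertex, 7a - b = 16 and -8a + 9b = 16.
Solving simultaneously gives a = 32/11, b = 48/11.

a = 32/11, b = 48/11, maximum P = 304/11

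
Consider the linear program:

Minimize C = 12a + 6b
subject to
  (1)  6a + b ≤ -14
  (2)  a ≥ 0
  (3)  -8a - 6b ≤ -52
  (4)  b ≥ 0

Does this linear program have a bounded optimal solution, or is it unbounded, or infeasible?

The boundaries 6a + b = -14 and -8a - 6b = -52 meet at (-34/7, 106/7), but that point violates a ≥ 0. Every candidate vertex is excluded by some other constraint, so the feasible region is empty.

infeasible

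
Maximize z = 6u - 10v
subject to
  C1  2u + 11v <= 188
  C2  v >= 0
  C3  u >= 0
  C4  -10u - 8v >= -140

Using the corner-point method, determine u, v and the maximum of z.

Extreme points and z = 6u - 10v:
  (0, 188/11) → z = -1880/11
  (18/47, 800/47) → z = -7892/47
  (0, 0) → z = 0
  (14, 0) → z = 84

u = 14, v = 0, maximum z = 84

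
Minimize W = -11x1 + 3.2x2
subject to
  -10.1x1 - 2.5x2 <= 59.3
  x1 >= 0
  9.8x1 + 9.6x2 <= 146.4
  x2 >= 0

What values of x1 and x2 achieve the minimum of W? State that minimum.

x1 = 732/49, x2 = 0, minimum W = -8052/49

Vertices and W = -11x1 + 3.2x2:
  (0, 61/4) → W = 244/5
  (0, 0) → W = 0
  (732/49, 0) → W = -8052/49

The binding constraints are 9.8x1 + 9.6x2 = 146.4 and x2 = 0.
Solving simultaneously gives x1 = 732/49, x2 = 0.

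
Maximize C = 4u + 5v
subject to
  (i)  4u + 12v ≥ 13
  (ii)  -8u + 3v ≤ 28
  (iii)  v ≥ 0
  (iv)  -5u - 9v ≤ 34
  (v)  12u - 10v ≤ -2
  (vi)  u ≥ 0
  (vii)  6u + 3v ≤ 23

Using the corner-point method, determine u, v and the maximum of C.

u = 0, v = 23/3, maximum C = 115/3

Vertices and C = 4u + 5v:
  (53/92, 41/46) → C = 311/46
  (0, 13/12) → C = 65/12
  (7/3, 3) → C = 73/3
  (0, 23/3) → C = 115/3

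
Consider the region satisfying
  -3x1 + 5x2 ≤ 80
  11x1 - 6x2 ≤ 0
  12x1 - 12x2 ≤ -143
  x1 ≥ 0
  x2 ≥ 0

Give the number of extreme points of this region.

3

Pairwise boundary intersections that survive every other constraint:
  (245/24, 177/8)
  (0, 16)
  (0, 143/12)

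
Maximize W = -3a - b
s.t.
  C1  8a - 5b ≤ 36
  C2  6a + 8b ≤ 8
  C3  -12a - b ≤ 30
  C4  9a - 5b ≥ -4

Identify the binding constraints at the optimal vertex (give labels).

C1 and C3

Corner points and W = -3a - b:
  (164/47, -76/47) → W = -416/47
  (-57/34, -168/17) → W = 507/34
  (4/51, 16/17) → W = -20/17
  (-154/69, -74/23) → W = 228/23

The maximum is at (-57/34, -168/17). Substituting into each constraint, equality holds for C1 and C3; the remaining constraints have slack.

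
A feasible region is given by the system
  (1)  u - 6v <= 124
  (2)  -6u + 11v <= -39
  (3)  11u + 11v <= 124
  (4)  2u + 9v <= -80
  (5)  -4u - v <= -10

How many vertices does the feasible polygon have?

4

Pairwise boundary intersections that survive every other constraint:
  (2108/77, -1240/77)
  (184/25, -486/25)
  (1996/77, -1128/77)
  (5, -10)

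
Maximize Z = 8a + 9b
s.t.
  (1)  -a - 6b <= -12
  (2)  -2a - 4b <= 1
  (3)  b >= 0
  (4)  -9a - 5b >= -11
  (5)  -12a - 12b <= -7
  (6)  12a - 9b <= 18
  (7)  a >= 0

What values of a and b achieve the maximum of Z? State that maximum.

Feasible corners and Z = 8a + 9b:
  (6/49, 97/49) → Z = 921/49
  (0, 2) → Z = 18
  (0, 11/5) → Z = 99/5

The binding constraints are -9a - 5b = -11 and a = 0.
Solving simultaneously gives a = 0, b = 11/5.

a = 0, b = 11/5, maximum Z = 99/5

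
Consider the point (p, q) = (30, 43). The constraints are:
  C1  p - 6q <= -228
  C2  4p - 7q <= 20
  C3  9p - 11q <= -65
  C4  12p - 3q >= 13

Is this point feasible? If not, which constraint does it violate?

feasible

C1: -228 ≤ -228 ✓
C2: -181 ≤ 20 ✓
C3: -203 ≤ -65 ✓
C4: 231 ≥ 13 ✓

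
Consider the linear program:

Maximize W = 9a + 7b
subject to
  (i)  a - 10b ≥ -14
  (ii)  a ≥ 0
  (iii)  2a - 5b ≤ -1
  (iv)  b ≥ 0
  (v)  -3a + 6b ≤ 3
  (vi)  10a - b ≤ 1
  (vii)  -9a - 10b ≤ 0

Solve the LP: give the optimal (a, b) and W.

a = 3/19, b = 11/19, maximum W = 104/19

Feasible corners and W = 9a + 7b:
  (0, 1/5) → W = 7/5
  (0, 1/2) → W = 7/2
  (1/8, 1/4) → W = 23/8
  (3/19, 11/19) → W = 104/19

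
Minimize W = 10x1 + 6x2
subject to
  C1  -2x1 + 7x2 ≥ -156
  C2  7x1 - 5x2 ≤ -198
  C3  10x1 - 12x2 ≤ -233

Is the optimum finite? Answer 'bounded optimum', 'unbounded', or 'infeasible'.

From the feasible point (-3503/46, -1013/23), moving in the direction (-7, -2) keeps every constraint satisfied while W decreases without bound.

unbounded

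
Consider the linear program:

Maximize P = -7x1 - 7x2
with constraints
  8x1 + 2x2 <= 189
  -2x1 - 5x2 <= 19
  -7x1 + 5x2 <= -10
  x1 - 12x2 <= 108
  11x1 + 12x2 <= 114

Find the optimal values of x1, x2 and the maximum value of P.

Extreme points and P = -7x1 - 7x2:
  (-1, -17/5) → P = 154/5
  (312/29, -235/29) → P = -539/29
  (690/139, 688/139) → P = -9646/139
  (37/2, -179/24) → P = -1855/24

x1 = -1, x2 = -17/5, maximum P = 154/5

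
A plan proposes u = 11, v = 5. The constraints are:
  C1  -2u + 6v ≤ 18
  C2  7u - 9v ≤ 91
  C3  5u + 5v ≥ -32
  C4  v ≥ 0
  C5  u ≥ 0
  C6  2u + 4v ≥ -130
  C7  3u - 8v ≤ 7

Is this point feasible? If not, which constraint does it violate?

C1: 8 ≤ 18 ✓
C2: 32 ≤ 91 ✓
C3: 80 ≥ -32 ✓
C4: 5 ≥ 0 ✓
C5: 11 ≥ 0 ✓
C6: 42 ≥ -130 ✓
C7: -7 ≤ 7 ✓

feasible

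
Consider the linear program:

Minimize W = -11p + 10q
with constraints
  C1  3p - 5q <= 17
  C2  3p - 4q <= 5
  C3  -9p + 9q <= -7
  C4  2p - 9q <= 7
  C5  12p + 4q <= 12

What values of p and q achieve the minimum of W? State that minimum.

p = 17/15, q = -2/5, minimum W = -247/15

Corner points and W = -11p + 10q:
  (17/19, -11/19) → W = -297/19
  (17/15, -2/5) → W = -247/15
  (0, -7/9) → W = -70/9
  (17/18, 1/6) → W = -157/18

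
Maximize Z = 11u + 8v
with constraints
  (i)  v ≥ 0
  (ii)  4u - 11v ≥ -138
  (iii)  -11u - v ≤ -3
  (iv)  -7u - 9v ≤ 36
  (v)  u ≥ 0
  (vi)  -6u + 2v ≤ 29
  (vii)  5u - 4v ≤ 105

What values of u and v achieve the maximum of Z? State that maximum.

u = 569/13, v = 370/13, maximum Z = 9219/13

Feasible corners and Z = 11u + 8v:
  (3/11, 0) → Z = 3
  (21, 0) → Z = 231
  (0, 138/11) → Z = 1104/11
  (569/13, 370/13) → Z = 9219/13
  (0, 3) → Z = 24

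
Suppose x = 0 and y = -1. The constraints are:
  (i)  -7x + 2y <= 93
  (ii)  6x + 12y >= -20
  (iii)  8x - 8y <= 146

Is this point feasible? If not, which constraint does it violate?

(i): -2 ≤ 93 ✓
(ii): -12 ≥ -20 ✓
(iii): 8 ≤ 146 ✓

feasible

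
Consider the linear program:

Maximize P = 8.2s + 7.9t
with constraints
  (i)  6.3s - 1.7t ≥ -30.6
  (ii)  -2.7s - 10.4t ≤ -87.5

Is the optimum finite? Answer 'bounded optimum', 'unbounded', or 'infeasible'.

unbounded

From the feasible point (-16949/7011, 7043/779), moving in the direction (10.4, -2.7) keeps every constraint satisfied while P increases without bound.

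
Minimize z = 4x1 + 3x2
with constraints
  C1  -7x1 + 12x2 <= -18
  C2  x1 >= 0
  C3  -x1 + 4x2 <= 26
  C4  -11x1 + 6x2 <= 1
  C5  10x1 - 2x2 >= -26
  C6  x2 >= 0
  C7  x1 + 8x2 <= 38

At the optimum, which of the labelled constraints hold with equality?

Feasible corners and z = 4x1 + 3x2:
  (18/7, 0) → z = 72/7
  (150/17, 62/17) → z = 786/17
  (38, 0) → z = 152

The minimum is at (18/7, 0). Substituting into each constraint, equality holds for C1 and C6; the remaining constraints have slack.

C1 and C6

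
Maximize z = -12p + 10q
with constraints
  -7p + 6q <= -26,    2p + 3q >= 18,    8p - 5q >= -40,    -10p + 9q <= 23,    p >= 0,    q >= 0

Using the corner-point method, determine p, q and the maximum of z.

p = 62/11, q = 74/33, maximum z = -1492/33

Feasible corners and z = -12p + 10q:
  (62/11, 74/33) → z = -1492/33
  (124, 421/3) → z = -254/3
  (9, 0) → z = -108
The feasible region is unbounded (it extends along (9, 10), (1, 0)), but z strictly decreases along every unbounded feasible direction, so there is no improving ray and the maximum is attained at a vertex.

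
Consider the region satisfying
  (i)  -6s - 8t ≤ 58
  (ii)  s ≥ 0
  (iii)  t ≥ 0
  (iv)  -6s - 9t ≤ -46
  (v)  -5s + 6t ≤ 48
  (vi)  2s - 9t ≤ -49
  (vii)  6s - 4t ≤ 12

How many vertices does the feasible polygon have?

4

Of the 21 pairwise boundary intersections, those satisfying every inequality are:
  (0, 8)
  (0, 49/9)
  (33/2, 87/4)
  (152/23, 159/23)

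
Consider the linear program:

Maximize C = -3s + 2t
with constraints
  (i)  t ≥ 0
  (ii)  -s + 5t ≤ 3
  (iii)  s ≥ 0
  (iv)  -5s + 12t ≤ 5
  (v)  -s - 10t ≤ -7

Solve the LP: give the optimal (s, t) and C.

Extreme points and C = -3s + 2t:
  (7, 0) → C = -21
  (11/13, 10/13) → C = -1
  (17/31, 20/31) → C = -11/31
The feasible region is unbounded (it extends along (5, 1), (1, 0)), but C strictly decreases along every unbounded feasible direction, so there is no improving ray and the maximum is attained at a vertex.

s = 17/31, t = 20/31, maximum C = -11/31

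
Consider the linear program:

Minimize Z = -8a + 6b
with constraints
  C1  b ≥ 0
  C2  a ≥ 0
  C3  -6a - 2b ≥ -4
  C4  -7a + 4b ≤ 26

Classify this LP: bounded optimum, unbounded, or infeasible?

bounded optimum

Feasible corners and Z = -8a + 6b:
  (0, 0) → Z = 0
  (2/3, 0) → Z = -16/3
  (0, 2) → Z = 12
The feasible region has finitely many vertices and no improving ray; the minimum is -16/3 at (2/3, 0).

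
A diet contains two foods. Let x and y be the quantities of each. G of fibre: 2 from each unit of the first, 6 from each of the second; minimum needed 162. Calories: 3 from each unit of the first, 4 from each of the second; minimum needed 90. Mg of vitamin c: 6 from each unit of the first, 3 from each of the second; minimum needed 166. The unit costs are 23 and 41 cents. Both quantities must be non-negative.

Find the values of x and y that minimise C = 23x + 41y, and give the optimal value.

x = 17, y = 64/3, minimum C = 3797/3

Feasible corners and C = 23x + 41y:
  (0, 166/3) → C = 6806/3
  (81, 0) → C = 1863
  (17, 64/3) → C = 3797/3
The feasible region is unbounded (it extends along (0, 1), (1, 0)), but C strictly increases along every unbounded feasible direction, so there is no improving ray and the minimum is attained at a vertex.

The optimum lies where 2x + 6y = 162 and 6x + 3y = 166.
Solving simultaneously gives x = 17, y = 64/3.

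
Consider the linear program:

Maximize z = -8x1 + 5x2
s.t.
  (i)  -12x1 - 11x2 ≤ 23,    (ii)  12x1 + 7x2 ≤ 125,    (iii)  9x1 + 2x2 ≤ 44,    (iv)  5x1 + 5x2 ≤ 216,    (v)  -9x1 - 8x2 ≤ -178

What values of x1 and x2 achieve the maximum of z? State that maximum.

Vertices and z = -8x1 + 5x2:
  (-887/25, 1967/25) → z = 16931/25
  (-82/11, 337/11) → z = 2341/11
  (-838/5, 1054/5) → z = 11974/5

x1 = -838/5, x2 = 1054/5, maximum z = 11974/5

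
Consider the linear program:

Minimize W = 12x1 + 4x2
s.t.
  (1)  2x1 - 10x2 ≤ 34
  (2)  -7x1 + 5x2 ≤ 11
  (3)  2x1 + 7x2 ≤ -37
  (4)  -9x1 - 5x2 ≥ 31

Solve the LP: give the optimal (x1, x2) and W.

x1 = -14/3, x2 = -13/3, minimum W = -220/3

Vertices and W = 12x1 + 4x2:
  (-14/3, -13/3) → W = -220/3
  (-66/17, -71/17) → W = -1076/17
  (-262/59, -237/59) → W = -4092/59

At the optimal vertex, 2x1 - 10x2 = 34 and -7x1 + 5x2 = 11.
Solving simultaneously gives x1 = -14/3, x2 = -13/3.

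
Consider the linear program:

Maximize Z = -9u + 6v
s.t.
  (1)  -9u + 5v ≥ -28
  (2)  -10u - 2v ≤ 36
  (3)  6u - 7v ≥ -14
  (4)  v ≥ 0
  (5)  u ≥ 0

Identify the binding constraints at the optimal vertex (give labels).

Extreme points and Z = -9u + 6v:
  (266/33, 98/11) → Z = -210/11
  (28/9, 0) → Z = -28
  (0, 2) → Z = 12
  (0, 0) → Z = 0

The maximum is at (0, 2). Substituting into each constraint, equality holds for (3) and (5); the remaining constraints have slack.

(3) and (5)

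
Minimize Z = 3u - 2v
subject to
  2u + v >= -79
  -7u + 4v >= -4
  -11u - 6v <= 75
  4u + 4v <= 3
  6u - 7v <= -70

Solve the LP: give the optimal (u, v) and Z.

Vertices and Z = 3u - 2v:
  (-159/10, 333/20) → Z = -81
  (-945/113, 320/113) → Z = -3475/113
  (-259/52, 149/26) → Z = -1373/52

The optimum lies where -11u - 6v = 75 and 4u + 4v = 3.
Solving simultaneously gives u = -159/10, v = 333/20.

u = -159/10, v = 333/20, minimum Z = -81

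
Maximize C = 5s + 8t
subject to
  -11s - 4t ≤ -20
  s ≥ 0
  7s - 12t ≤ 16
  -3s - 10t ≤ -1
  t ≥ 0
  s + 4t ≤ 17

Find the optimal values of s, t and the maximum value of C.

s = 67/10, t = 103/40, maximum C = 541/10

Feasible corners and C = 5s + 8t:
  (20/11, 0) → C = 100/11
  (3/10, 167/40) → C = 349/10
  (16/7, 0) → C = 80/7
  (67/10, 103/40) → C = 541/10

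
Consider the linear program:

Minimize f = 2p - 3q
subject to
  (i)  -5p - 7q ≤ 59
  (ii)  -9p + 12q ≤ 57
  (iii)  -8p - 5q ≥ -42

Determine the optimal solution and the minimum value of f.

p = 73/47, q = 278/47, minimum f = -688/47

Vertices and f = 2p - 3q:
  (-9, -2) → f = -12
  (19, -22) → f = 104
  (73/47, 278/47) → f = -688/47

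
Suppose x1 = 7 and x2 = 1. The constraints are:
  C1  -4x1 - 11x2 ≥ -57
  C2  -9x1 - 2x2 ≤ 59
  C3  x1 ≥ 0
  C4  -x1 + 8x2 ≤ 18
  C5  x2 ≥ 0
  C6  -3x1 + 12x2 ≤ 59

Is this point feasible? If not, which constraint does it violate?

feasible

C1: -39 ≥ -57 ✓
C2: -65 ≤ 59 ✓
C3: 7 ≥ 0 ✓
C4: 1 ≤ 18 ✓
C5: 1 ≥ 0 ✓
C6: -9 ≤ 59 ✓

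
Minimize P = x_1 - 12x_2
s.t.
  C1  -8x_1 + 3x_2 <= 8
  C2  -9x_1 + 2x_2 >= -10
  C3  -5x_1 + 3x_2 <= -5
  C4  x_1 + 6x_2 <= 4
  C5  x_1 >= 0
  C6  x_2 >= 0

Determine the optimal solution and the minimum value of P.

Vertices and P = x_1 - 12x_2:
  (20/17, 5/17) → P = -40/17
  (10/9, 0) → P = 10/9
  (1, 0) → P = 1

The binding constraints are -9x_1 + 2x_2 = -10 and -5x_1 + 3x_2 = -5.
Solving simultaneously gives x_1 = 20/17, x_2 = 5/17.

x_1 = 20/17, x_2 = 5/17, minimum P = -40/17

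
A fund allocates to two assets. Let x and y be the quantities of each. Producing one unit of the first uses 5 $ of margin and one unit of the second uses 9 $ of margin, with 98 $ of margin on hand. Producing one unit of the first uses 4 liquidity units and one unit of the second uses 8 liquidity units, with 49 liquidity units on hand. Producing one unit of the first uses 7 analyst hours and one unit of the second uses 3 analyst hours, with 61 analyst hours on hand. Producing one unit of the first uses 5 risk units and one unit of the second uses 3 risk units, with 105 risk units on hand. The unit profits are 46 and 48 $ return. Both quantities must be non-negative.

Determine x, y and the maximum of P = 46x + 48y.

Feasible corners and P = 46x + 48y:
  (0, 0) → P = 0
  (0, 49/8) → P = 294
  (61/7, 0) → P = 2806/7
  (31/4, 9/4) → P = 929/2

The optimum lies where 4x + 8y = 49 and 7x + 3y = 61.
Solving simultaneously gives x = 31/4, y = 9/4.

x = 31/4, y = 9/4, maximum P = 929/2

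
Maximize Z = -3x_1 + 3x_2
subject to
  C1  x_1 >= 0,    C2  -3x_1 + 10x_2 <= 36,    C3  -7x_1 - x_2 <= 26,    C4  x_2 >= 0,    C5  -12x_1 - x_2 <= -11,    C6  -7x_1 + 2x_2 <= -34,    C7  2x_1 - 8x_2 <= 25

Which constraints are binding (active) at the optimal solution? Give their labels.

Vertices and Z = -3x_1 + 3x_2:
  (103/16, 177/32) → Z = -87/32
  (34/7, 0) → Z = -102/7
  (25/2, 0) → Z = -75/2
The feasible region is unbounded (it extends along (10, 3), (4, 1)), but Z strictly decreases along every unbounded feasible direction, so there is no improving ray and the maximum is attained at a vertex.

The maximum is at (103/16, 177/32). Substituting into each constraint, equality holds for C2 and C6; the remaining constraints have slack.

C2 and C6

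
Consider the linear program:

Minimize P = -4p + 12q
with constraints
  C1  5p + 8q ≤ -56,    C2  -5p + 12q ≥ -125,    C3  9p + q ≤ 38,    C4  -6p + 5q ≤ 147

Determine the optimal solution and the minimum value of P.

Vertices and P = -4p + 12q:
  (82/25, -181/20) → P = -3043/25
  (-1456/73, 399/73) → P = 10612/73
  (-2389/47, -1485/47) → P = -8264/47

At the optimal vertex, -5p + 12q = -125 and -6p + 5q = 147.
Solving simultaneously gives p = -2389/47, q = -1485/47.

p = -2389/47, q = -1485/47, minimum P = -8264/47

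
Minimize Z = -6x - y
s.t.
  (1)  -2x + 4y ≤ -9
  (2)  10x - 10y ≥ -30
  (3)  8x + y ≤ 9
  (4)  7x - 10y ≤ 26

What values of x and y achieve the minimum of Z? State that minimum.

x = 45/34, y = -27/17, minimum Z = -108/17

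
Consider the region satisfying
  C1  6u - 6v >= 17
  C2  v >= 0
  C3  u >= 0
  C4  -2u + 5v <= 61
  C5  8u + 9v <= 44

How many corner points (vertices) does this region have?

3

Pairwise boundary intersections that survive every other constraint:
  (17/6, 0)
  (139/34, 64/51)
  (11/2, 0)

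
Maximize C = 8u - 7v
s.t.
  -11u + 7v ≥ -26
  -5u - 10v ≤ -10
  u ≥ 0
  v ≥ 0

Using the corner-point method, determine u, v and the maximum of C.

u = 26/11, v = 0, maximum C = 208/11

Feasible corners and C = 8u - 7v:
  (26/11, 0) → C = 208/11
  (0, 1) → C = -7
  (2, 0) → C = 16
The feasible region is unbounded (it extends along (0, 1), (7, 11)), but C strictly decreases along every unbounded feasible direction, so there is no improving ray and the maximum is attained at a vertex.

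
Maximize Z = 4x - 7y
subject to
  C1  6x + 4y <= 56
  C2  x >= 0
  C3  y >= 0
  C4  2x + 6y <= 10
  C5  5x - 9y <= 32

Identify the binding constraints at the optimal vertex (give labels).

C3 and C4

Feasible corners and Z = 4x - 7y:
  (0, 0) → Z = 0
  (0, 5/3) → Z = -35/3
  (5, 0) → Z = 20

The maximum is at (5, 0). Substituting into each constraint, equality holds for C3 and C4; the remaining constraints have slack.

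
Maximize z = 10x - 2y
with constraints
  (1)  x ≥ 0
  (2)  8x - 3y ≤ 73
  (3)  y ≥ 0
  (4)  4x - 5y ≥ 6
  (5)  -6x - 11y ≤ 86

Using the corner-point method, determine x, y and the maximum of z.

x = 347/28, y = 61/7, maximum z = 213/2

Corner points and z = 10x - 2y:
  (73/8, 0) → z = 365/4
  (347/28, 61/7) → z = 213/2
  (3/2, 0) → z = 15

The optimum lies where 8x - 3y = 73 and 4x - 5y = 6.
Solving simultaneously gives x = 347/28, y = 61/7.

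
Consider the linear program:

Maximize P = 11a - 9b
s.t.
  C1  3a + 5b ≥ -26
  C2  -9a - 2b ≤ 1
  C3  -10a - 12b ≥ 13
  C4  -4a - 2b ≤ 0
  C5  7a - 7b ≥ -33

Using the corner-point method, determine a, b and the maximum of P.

a = 247/14, b = -221/14, maximum P = 2353/7

Vertices and P = 11a - 9b:
  (247/14, -221/14) → P = 2353/7
  (26/7, -52/7) → P = 754/7
  (13/14, -13/7) → P = 377/14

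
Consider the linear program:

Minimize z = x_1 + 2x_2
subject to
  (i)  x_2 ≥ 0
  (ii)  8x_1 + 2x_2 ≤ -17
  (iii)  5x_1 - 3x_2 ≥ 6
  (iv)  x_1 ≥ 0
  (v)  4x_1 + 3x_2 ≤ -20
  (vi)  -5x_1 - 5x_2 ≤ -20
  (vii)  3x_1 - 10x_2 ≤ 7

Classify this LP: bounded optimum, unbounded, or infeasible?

infeasible

The boundaries -5x_1 - 5x_2 = -20 and 3x_1 - 10x_2 = 7 meet at (47/13, 5/13), but that point violates 8x_1 + 2x_2 ≤ -17. Every candidate vertex is excluded by some other constraint, so the feasible region is empty.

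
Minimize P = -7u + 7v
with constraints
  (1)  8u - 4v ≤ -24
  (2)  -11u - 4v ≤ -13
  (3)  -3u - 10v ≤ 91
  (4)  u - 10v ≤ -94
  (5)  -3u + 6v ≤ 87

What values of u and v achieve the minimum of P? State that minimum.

u = 34/19, v = 182/19, minimum P = 1036/19

Corner points and P = -7u + 7v:
  (34/19, 182/19) → P = 1036/19
  (17/3, 52/3) → P = 245/3
  (-41/19, 349/38) → P = 3017/38
  (-45/13, 166/13) → P = 1477/13

The optimum lies where 8u - 4v = -24 and u - 10v = -94.
Solving simultaneously gives u = 34/19, v = 182/19.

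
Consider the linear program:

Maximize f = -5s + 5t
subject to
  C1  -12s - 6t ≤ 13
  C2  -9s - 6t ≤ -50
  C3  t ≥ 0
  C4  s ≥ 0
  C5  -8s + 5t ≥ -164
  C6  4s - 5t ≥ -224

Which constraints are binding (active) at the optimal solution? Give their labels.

C4 and C6

Vertices and f = -5s + 5t:
  (50/9, 0) → f = -250/9
  (0, 25/3) → f = 125/3
  (41/2, 0) → f = -205/2
  (0, 224/5) → f = 224
  (97, 612/5) → f = 127

The maximum is at (0, 224/5). Substituting into each constraint, equality holds for C4 and C6; the remaining constraints have slack.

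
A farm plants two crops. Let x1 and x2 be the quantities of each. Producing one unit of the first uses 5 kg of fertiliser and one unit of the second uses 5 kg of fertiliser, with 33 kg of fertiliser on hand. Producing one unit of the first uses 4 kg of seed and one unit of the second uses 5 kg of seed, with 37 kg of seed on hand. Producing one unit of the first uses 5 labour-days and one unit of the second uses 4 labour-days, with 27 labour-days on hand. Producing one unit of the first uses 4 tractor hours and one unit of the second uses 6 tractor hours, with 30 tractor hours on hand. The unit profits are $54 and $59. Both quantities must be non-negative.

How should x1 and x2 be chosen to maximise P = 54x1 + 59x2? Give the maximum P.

x1 = 3, x2 = 3, maximum P = 339

Feasible corners and P = 54x1 + 59x2:
  (0, 0) → P = 0
  (0, 5) → P = 295
  (27/5, 0) → P = 1458/5
  (3, 3) → P = 339

The binding constraints are 5x1 + 4x2 = 27 and 4x1 + 6x2 = 30.
Solving simultaneously gives x1 = 3, x2 = 3.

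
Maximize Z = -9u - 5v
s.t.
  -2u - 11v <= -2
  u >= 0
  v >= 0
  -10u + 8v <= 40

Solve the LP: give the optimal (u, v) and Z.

u = 0, v = 2/11, maximum Z = -10/11

Extreme points and Z = -9u - 5v:
  (0, 2/11) → Z = -10/11
  (1, 0) → Z = -9
  (0, 5) → Z = -25
The feasible region is unbounded (it extends along (4, 5), (1, 0)), but Z strictly decreases along every unbounded feasible direction, so there is no improving ray and the maximum is attained at a vertex.

The optimum lies where -2u - 11v = -2 and u = 0.
Solving simultaneously gives u = 0, v = 2/11.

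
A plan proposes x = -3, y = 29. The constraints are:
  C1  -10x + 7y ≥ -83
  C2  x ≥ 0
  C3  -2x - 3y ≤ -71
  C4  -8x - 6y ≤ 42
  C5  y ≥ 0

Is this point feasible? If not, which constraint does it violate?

not feasible — violates C2

Constraint C2: x = -3, which is not ≥ 0. All other constraints are satisfied.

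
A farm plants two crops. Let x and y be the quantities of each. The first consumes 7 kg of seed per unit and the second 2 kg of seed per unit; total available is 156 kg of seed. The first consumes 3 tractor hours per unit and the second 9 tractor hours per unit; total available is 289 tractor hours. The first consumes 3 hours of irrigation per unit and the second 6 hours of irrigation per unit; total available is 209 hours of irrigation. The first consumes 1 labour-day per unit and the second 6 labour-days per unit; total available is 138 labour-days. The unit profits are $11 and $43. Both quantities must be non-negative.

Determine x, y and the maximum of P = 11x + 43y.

x = 33/2, y = 81/4, maximum P = 4209/4

Feasible corners and P = 11x + 43y:
  (0, 0) → P = 0
  (0, 23) → P = 989
  (156/7, 0) → P = 1716/7
  (33/2, 81/4) → P = 4209/4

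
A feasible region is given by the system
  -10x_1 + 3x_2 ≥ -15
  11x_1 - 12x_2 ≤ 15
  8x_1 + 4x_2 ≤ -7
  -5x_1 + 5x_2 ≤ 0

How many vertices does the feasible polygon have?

3

Pairwise boundary intersections that survive every other constraint:
  (-6/35, -197/140)
  (-15, -15)
  (-7/12, -7/12)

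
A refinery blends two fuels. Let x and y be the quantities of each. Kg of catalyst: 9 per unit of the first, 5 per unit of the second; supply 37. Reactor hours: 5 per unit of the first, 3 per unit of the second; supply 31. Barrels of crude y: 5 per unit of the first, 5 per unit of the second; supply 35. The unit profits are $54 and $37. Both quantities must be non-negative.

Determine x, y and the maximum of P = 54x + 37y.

Feasible corners and P = 54x + 37y:
  (0, 0) → P = 0
  (0, 7) → P = 259
  (37/9, 0) → P = 222
  (1/2, 13/2) → P = 535/2

The binding constraints are 9x + 5y = 37 and 5x + 5y = 35.
Solving simultaneously gives x = 1/2, y = 13/2.

x = 1/2, y = 13/2, maximum P = 535/2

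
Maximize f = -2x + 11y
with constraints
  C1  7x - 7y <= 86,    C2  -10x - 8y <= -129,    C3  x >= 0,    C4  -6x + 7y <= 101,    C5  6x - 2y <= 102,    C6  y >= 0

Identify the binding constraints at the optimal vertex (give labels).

Feasible corners and f = -2x + 11y:
  (1591/126, 43/126) → f = -43/2
  (271/14, 99/14) → f = 547/14
  (95/118, 892/59) → f = 9717/59
  (458/15, 203/5) → f = 5783/15

The maximum is at (458/15, 203/5). Substituting into each constraint, equality holds for C4 and C5; the remaining constraints have slack.

C4 and C5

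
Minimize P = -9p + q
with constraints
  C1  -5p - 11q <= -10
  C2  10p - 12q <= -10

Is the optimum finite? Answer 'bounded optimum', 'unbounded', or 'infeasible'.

unbounded

From the feasible point (1/17, 15/17), moving in the direction (12, 10) keeps every constraint satisfied while P decreases without bound.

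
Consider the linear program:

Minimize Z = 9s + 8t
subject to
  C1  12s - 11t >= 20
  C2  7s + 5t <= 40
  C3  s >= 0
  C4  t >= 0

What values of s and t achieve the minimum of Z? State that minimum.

Feasible corners and Z = 9s + 8t:
  (540/137, 340/137) → Z = 7580/137
  (5/3, 0) → Z = 15
  (40/7, 0) → Z = 360/7

The binding constraints are 12s - 11t = 20 and t = 0.
Solving simultaneously gives s = 5/3, t = 0.

s = 5/3, t = 0, minimum Z = 15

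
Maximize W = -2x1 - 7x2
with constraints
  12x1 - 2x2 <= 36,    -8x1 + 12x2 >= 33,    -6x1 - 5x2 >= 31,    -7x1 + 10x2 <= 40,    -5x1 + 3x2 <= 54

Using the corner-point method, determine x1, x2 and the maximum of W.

Extreme points and W = -2x1 - 7x2:
  (-537/112, -25/56) → W = 89/7
  (-61/4, -89/12) → W = 989/12
  (-102/19, 23/95) → W = 859/95
  (-420/29, -178/29) → W = 2086/29

x1 = -61/4, x2 = -89/12, maximum W = 989/12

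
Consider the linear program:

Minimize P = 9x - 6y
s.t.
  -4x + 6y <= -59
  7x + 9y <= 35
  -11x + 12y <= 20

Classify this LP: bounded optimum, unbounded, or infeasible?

unbounded

From the feasible point (19/2, -7/2), moving in the direction (-12, -11) keeps every constraint satisfied while P decreases without bound.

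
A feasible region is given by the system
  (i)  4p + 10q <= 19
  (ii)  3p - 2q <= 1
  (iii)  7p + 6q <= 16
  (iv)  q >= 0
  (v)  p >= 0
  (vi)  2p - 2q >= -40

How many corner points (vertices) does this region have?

Pairwise boundary intersections that survive every other constraint:
  (1, 3/2)
  (0, 19/10)
  (19/16, 41/32)
  (1/3, 0)
  (0, 0)

5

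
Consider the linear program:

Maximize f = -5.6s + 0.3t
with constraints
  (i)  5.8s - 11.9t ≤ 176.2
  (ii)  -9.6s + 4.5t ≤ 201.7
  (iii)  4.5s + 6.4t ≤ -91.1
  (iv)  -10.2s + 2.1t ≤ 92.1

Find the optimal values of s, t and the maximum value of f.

Corner points and f = -5.6s + 0.3t:
  (4359/9067, -132128/9067) → f = -320244/45335
  (-537/40, -427/20) → f = 2751/40
  (-26025/2491, -17159/2491) → f = 1405923/24910

The optimum lies where 5.8s - 11.9t = 176.2 and -10.2s + 2.1t = 92.1.
Solving simultaneously gives s = -537/40, t = -427/20.

s = -13.425, t = -21.35, maximum f = 68.775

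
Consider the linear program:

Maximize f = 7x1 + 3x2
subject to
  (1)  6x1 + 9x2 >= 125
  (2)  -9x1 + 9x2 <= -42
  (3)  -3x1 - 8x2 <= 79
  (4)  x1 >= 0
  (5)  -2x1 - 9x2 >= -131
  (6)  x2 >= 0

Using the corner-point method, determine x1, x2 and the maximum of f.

x1 = 131/2, x2 = 0, maximum f = 917/2

Vertices and f = 7x1 + 3x2:
  (167/15, 97/15) → f = 292/3
  (125/6, 0) → f = 875/6
  (173/11, 365/33) → f = 1576/11
  (131/2, 0) → f = 917/2

At the optimal vertex, -2x1 - 9x2 = -131 and x2 = 0.
Solving simultaneously gives x1 = 131/2, x2 = 0.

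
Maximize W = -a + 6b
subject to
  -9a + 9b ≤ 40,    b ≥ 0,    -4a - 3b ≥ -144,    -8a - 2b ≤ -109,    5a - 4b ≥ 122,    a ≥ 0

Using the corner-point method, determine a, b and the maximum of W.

a = 942/31, b = 232/31, maximum W = 450/31

Feasible corners and W = -a + 6b:
  (36, 0) → W = -36
  (122/5, 0) → W = -122/5
  (942/31, 232/31) → W = 450/31

The optimum lies where -4a - 3b = -144 and 5a - 4b = 122.
Solving simultaneously gives a = 942/31, b = 232/31.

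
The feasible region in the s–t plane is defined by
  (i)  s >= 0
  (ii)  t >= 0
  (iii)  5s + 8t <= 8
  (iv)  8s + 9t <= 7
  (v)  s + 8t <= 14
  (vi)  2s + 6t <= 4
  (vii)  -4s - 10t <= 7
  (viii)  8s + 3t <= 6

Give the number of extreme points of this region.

Intersecting each pair of boundary lines and keeping only the points that satisfy every inequality leaves:
  (0, 0)
  (0, 2/3)
  (3/4, 0)
  (1/5, 3/5)
  (11/16, 1/6)

5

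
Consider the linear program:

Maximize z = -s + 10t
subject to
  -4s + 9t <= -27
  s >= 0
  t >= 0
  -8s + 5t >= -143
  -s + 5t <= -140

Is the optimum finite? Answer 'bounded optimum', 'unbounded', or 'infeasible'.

The boundaries -4s + 9t = -27 and t = 0 meet at (27/4, 0), but that point violates -s + 5t ≤ -140. Every candidate vertex is excluded by some other constraint, so the feasible region is empty.

infeasible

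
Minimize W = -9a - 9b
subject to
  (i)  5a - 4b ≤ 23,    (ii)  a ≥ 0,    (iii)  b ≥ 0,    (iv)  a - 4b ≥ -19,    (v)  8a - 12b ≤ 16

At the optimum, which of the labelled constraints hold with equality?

(i) and (iv)

Vertices and W = -9a - 9b:
  (21/2, 59/8) → W = -1287/8
  (53/7, 26/7) → W = -711/7
  (0, 0) → W = 0
  (0, 19/4) → W = -171/4
  (2, 0) → W = -18

The minimum is at (21/2, 59/8). Substituting into each constraint, equality holds for (i) and (iv); the remaining constraints have slack.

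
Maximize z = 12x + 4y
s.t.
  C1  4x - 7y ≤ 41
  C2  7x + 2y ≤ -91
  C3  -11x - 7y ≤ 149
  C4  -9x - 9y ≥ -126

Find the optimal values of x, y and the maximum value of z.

Vertices and z = 12x + 4y:
  (-113/9, -14/9) → z = -1412/9
  (-119/5, 189/5) → z = -672/5
  (-247/4, 303/4) → z = -438

The optimum lies where 7x + 2y = -91 and -9x - 9y = -126.
Solving simultaneously gives x = -119/5, y = 189/5.

x = -119/5, y = 189/5, maximum z = -672/5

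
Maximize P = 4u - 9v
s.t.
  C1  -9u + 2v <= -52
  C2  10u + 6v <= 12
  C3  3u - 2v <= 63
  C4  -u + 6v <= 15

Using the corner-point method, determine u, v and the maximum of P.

Extreme points and P = 4u - 9v:
  (168/37, -206/37) → P = 2526/37
  (-11/6, -137/4) → P = 3611/12
  (201/19, -297/19) → P = 183

u = -11/6, v = -137/4, maximum P = 3611/12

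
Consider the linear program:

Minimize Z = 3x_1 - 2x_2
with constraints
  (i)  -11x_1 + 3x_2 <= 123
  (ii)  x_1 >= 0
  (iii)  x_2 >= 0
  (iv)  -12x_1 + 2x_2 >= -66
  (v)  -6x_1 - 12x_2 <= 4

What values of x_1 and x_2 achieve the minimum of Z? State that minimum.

The optimum lies where -11x_1 + 3x_2 = 123 and -12x_1 + 2x_2 = -66.
Solving simultaneously gives x_1 = 222/7, x_2 = 1101/7.

x_1 = 222/7, x_2 = 1101/7, minimum Z = -1536/7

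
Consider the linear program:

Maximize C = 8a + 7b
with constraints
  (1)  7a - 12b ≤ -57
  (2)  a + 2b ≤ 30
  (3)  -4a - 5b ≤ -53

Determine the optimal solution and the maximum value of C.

Corner points and C = 8a + 7b:
  (123/13, 267/26) → C = 3837/26
  (351/83, 599/83) → C = 7001/83
  (-44/3, 67/3) → C = 39

a = 123/13, b = 267/26, maximum C = 3837/26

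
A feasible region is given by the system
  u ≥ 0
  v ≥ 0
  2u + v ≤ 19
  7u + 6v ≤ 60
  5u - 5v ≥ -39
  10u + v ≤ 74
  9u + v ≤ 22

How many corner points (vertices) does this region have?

Intersecting each pair of boundary lines and keeping only the points that satisfy every inequality leaves:
  (0, 0)
  (0, 39/5)
  (22/9, 0)
  (66/65, 573/65)
  (72/47, 386/47)

5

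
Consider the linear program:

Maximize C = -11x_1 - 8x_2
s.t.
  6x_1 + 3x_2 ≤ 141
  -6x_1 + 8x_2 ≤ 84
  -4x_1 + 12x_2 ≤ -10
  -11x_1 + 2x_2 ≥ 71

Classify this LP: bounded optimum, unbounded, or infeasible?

From the feasible point (-136/5, -99/10), moving in the direction (-2, -11) keeps every constraint satisfied while C increases without bound.

unbounded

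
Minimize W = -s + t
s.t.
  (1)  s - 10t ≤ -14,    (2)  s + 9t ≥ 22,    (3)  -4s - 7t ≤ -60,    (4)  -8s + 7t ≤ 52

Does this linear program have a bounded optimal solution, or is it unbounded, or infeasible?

unbounded

From the feasible point (502/47, 116/47), moving in the direction (10, 1) keeps every constraint satisfied while W decreases without bound.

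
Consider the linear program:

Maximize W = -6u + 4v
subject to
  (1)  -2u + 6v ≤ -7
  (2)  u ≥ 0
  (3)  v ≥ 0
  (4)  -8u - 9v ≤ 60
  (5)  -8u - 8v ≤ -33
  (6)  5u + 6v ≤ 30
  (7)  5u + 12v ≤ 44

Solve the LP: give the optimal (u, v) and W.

Feasible corners and W = -6u + 4v:
  (127/32, 5/32) → W = -371/16
  (37/7, 25/42) → W = -88/3
  (33/8, 0) → W = -99/4
  (6, 0) → W = -36

The optimum lies where -2u + 6v = -7 and -8u - 8v = -33.
Solving simultaneously gives u = 127/32, v = 5/32.

u = 127/32, v = 5/32, maximum W = -371/16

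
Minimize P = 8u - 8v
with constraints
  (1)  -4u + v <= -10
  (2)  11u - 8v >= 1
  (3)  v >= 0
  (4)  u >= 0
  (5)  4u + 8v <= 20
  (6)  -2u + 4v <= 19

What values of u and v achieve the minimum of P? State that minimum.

At the optimal vertex, -4u + v = -10 and 4u + 8v = 20.
Solving simultaneously gives u = 25/9, v = 10/9.

u = 25/9, v = 10/9, minimum P = 40/3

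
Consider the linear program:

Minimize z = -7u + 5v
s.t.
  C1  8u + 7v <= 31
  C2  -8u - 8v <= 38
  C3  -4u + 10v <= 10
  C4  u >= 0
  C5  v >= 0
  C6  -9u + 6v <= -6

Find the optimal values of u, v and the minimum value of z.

Corner points and z = -7u + 5v:
  (20/9, 17/9) → z = -55/9
  (31/8, 0) → z = -217/8
  (20/11, 19/11) → z = -45/11
  (2/3, 0) → z = -14/3

u = 31/8, v = 0, minimum z = -217/8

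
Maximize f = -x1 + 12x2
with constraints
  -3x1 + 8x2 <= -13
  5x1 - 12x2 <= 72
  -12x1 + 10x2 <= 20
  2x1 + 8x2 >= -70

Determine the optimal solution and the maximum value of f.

x1 = 105, x2 = 151/4, maximum f = 348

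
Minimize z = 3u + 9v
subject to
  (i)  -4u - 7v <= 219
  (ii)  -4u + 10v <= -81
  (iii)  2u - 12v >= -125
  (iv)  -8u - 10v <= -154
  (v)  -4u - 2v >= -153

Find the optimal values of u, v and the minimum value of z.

u = 611/12, v = -76/3, minimum z = -301/4

The binding constraints are -8u - 10v = -154 and -4u - 2v = -153.
Solving simultaneously gives u = 611/12, v = -76/3.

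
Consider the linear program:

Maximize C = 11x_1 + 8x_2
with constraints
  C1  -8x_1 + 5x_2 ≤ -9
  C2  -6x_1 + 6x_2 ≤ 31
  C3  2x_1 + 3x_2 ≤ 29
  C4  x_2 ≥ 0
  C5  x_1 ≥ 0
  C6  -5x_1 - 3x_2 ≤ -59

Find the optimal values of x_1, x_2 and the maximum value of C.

x_1 = 29/2, x_2 = 0, maximum C = 319/2

Vertices and C = 11x_1 + 8x_2:
  (29/2, 0) → C = 319/2
  (10, 3) → C = 134
  (59/5, 0) → C = 649/5

At the optimal vertex, 2x_1 + 3x_2 = 29 and x_2 = 0.
Solving simultaneously gives x_1 = 29/2, x_2 = 0.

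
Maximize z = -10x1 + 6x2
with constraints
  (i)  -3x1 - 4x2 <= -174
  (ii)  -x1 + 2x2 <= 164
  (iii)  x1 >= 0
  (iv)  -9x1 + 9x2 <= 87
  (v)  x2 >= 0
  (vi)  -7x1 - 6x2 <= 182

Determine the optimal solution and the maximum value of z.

x1 = 58/3, x2 = 29, maximum z = -58/3

Extreme points and z = -10x1 + 6x2:
  (58/3, 29) → z = -58/3
  (58, 0) → z = -580
  (434/3, 463/3) → z = -1562/3
The feasible region is unbounded (it extends along (2, 1), (1, 0)), but z strictly decreases along every unbounded feasible direction, so there is no improving ray and the maximum is attained at a vertex.

The binding constraints are -3x1 - 4x2 = -174 and -9x1 + 9x2 = 87.
Solving simultaneously gives x1 = 58/3, x2 = 29.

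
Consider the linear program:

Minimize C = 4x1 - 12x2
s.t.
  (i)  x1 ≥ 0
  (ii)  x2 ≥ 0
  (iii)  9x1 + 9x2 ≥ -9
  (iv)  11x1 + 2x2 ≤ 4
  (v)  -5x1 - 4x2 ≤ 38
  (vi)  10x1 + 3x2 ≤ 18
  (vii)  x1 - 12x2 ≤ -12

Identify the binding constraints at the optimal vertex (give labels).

Corner points and C = 4x1 - 12x2:
  (0, 2) → C = -24
  (0, 1) → C = -12
  (12/67, 68/67) → C = -768/67

The minimum is at (0, 2). Substituting into each constraint, equality holds for (i) and (iv); the remaining constraints have slack.

(i) and (iv)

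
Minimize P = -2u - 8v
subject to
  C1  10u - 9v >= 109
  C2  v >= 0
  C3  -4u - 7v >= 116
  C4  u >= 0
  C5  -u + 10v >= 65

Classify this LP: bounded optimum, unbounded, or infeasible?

The boundaries 10u - 9v = 109 and -u + 10v = 65 meet at (1675/91, 759/91), but that point violates -4u - 7v ≥ 116. Every candidate vertex is excluded by some other constraint, so the feasible region is empty.

infeasible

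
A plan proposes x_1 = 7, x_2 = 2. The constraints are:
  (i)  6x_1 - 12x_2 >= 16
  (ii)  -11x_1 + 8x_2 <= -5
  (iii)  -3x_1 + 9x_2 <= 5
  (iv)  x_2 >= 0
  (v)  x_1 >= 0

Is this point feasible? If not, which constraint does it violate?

(i): 18 ≥ 16 ✓
(ii): -61 ≤ -5 ✓
(iii): -3 ≤ 5 ✓
(iv): 2 ≥ 0 ✓
(v): 7 ≥ 0 ✓

feasible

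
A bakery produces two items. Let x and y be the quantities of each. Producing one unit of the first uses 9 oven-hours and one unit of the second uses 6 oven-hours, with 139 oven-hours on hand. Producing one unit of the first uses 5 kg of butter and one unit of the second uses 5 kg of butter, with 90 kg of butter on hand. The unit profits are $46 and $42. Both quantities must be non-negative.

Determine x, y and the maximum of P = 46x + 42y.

The binding constraints are 9x + 6y = 139 and 5x + 5y = 90.
Solving simultaneously gives x = 31/3, y = 23/3.

x = 31/3, y = 23/3, maximum P = 2392/3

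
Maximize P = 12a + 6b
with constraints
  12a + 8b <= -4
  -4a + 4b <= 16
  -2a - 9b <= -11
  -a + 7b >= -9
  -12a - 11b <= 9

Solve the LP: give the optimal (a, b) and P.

At the optimal vertex, 12a + 8b = -4 and -2a - 9b = -11.
Solving simultaneously gives a = -31/23, b = 35/23.

a = -31/23, b = 35/23, maximum P = -162/23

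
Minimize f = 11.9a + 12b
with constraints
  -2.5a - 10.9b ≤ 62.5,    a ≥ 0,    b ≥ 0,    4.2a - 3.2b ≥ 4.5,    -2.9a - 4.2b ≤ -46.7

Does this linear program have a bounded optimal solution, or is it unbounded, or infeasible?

bounded optimum

Vertices and f = 11.9a + 12b:
  (467/29, 0) → f = 55573/290
  (8417/1346, 18309/2692) → f = 2100163/13460
The feasible region has finitely many vertices and no improving ray; the minimum is 2100163/13460 at (8417/1346, 18309/2692).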